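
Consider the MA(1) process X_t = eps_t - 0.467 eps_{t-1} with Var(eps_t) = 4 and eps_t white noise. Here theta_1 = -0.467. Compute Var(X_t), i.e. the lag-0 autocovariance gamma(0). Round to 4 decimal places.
\gamma(0) = 4.8724

For an MA(q) process X_t = eps_t + sum_i theta_i eps_{t-i} with
Var(eps_t) = sigma^2, the variance is
  gamma(0) = sigma^2 * (1 + sum_i theta_i^2).
  sum_i theta_i^2 = (-0.467)^2 = 0.218089.
  gamma(0) = 4 * (1 + 0.218089) = 4 * 1.218089 = 4.872356, which rounds to 4.8724.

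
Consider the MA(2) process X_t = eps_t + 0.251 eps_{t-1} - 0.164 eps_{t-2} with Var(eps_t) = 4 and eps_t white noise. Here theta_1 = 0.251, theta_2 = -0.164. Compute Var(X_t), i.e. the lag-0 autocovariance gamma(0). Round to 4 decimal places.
\gamma(0) = 4.3596

For an MA(q) process X_t = eps_t + sum_i theta_i eps_{t-i} with
Var(eps_t) = sigma^2, the variance is
  gamma(0) = sigma^2 * (1 + sum_i theta_i^2).
  sum_i theta_i^2 = (0.251)^2 + (-0.164)^2 = 0.063001 + 0.026896 = 0.089897.
  gamma(0) = 4 * (1 + 0.089897) = 4 * 1.089897 = 4.359588, which rounds to 4.3596.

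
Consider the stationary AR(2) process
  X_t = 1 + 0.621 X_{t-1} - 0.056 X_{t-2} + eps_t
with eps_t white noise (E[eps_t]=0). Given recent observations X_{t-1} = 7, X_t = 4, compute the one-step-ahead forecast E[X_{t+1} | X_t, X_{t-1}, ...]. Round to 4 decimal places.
E[X_{t+1} \mid \mathcal F_t] = 3.0920

For an AR(p) model X_t = c + sum_i phi_i X_{t-i} + eps_t, the
one-step-ahead conditional mean is
  E[X_{t+1} | X_t, ...] = c + sum_i phi_i X_{t+1-i}.
Substitute known values:
  E[X_{t+1} | ...] = 1 + (0.621) * (4) + (-0.056) * (7)
                   = 3.0920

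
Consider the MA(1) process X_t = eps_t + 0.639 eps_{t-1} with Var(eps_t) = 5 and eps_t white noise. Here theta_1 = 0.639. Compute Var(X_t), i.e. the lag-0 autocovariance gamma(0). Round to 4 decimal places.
\gamma(0) = 7.0416

For an MA(q) process X_t = eps_t + sum_i theta_i eps_{t-i} with
Var(eps_t) = sigma^2, the variance is
  gamma(0) = sigma^2 * (1 + sum_i theta_i^2).
  sum_i theta_i^2 = (0.639)^2 = 0.408321.
  gamma(0) = 5 * (1 + 0.408321) = 5 * 1.408321 = 7.041605, which rounds to 7.0416.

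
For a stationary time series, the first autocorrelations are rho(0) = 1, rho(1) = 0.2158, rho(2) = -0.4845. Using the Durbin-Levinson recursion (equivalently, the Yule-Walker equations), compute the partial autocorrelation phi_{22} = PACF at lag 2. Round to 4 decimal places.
\phi_{22} = -0.5570

The PACF at lag k is phi_{kk}, the last component of the solution
to the Yule-Walker system G_k phi = r_k where
  (G_k)_{ij} = rho(|i - j|), (r_k)_i = rho(i), i,j = 1..k.
Equivalently, Durbin-Levinson gives phi_{kk} iteratively:
  phi_{11} = rho(1)
  phi_{kk} = [rho(k) - sum_{j=1..k-1} phi_{k-1,j} rho(k-j)]
            / [1 - sum_{j=1..k-1} phi_{k-1,j} rho(j)],
  phi_{k,j} = phi_{k-1,j} - phi_{kk} phi_{k-1,k-j},  j = 1..k-1.
Step k = 1:
  phi_11 = rho(1) = 0.2158.
Step k = 2:
  phi_22 = [rho(2) - phi_11 rho(1)] / [1 - phi_11 rho(1)] = [-0.4845 - (0.2158)(0.2158)] / [1 - (0.2158)(0.2158)]
         = -0.53106964 / 0.95343036 = -0.557.
Therefore phi_{22} = -0.5570.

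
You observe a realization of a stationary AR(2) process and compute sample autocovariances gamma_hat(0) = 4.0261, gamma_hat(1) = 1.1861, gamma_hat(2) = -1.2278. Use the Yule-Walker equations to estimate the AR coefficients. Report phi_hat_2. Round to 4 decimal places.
\hat\phi_{2} = -0.4290

The Yule-Walker equations for an AR(p) process read, in matrix form,
  Gamma_p phi = r_p,   with   (Gamma_p)_{ij} = gamma(|i - j|),
                       (r_p)_i = gamma(i),   i,j = 1..p.
Substitute the sample gammas (Toeplitz matrix and right-hand side of size 2):
  Gamma_p = [[4.0261, 1.1861], [1.1861, 4.0261]]
  r_p     = [1.1861, -1.2278]
Written out:
  4.0261 phi_1 + 1.1861 phi_2 = 1.1861
  1.1861 phi_1 + 4.0261 phi_2 = -1.2278
Solve by Cramer's rule:
  det = gamma(0)^2 - gamma(1)^2 = (4.0261)^2 - (1.1861)^2 = 16.20948121 - 1.40683321 = 14.802648
  phi_hat_1 = [gamma(1) gamma(0) - gamma(1) gamma(2)] / det = [(1.1861)(4.0261) - (1.1861)(-1.2278)] / 14.802648 = 6.23165079 / 14.802648 = 0.421
  phi_hat_2 = [gamma(0) gamma(2) - gamma(1)^2] / det = [(4.0261)(-1.2278) - (1.1861)^2] / 14.802648 = -6.35007879 / 14.802648 = -0.429
So phi_hat = [0.4210, -0.4290].
Therefore phi_hat_2 = -0.4290.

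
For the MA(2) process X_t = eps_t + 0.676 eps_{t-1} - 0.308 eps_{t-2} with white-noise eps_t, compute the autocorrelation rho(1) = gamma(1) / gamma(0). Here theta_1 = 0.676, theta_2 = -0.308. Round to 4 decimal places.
\rho(1) = 0.3014

For an MA(q) process with theta_0 = 1, the autocovariance is
  gamma(k) = sigma^2 * sum_{i=0..q-k} theta_i * theta_{i+k},
and rho(k) = gamma(k) / gamma(0). Sigma^2 cancels.
  numerator   = (1)*(0.676) + (0.676)*(-0.308) = 0.467792.
  denominator = (1)^2 + (0.676)^2 + (-0.308)^2 = 1.55184.
  rho(1) = 0.467792 / 1.55184 = 0.3014.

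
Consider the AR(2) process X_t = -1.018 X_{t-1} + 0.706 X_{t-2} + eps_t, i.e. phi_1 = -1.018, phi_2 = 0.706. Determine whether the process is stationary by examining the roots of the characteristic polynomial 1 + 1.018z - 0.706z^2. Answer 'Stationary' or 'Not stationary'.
\text{Not stationary}

The AR(p) characteristic polynomial is P(z) = 1 + 1.018z - 0.706z^2.
Stationarity requires all roots to lie outside the unit circle, i.e. |z| > 1 for every root.
Set 1 + (1.018) z + (-0.706) z^2 = 0, i.e. a z^2 + b z + c = 0 with a = -0.706, b = 1.018, c = 1.
Discriminant D = b^2 - 4ac = (1.018)^2 - 4*(-0.706)*1 = 1.036324 - (-2.824) = 3.860324.
D >= 0, so the roots are real: z = (-b +/- sqrt(D)) / (2a) = (-1.018 +/- 1.964771) / (-1.412).
  z_1 = (-1.018 + 1.964771) / (-1.412) = -0.6705,   |z_1| = 0.6705.
  z_2 = (-1.018 - 1.964771) / (-1.412) = 2.1124,   |z_2| = 2.1124.
Moduli of all roots: 0.6705, 2.1124.
All moduli strictly greater than 1? No.
Verdict: Not stationary.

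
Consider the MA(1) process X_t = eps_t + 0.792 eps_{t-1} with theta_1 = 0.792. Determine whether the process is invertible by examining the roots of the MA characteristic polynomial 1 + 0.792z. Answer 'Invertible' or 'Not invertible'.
\text{Invertible}

The MA(q) characteristic polynomial is P(z) = 1 + 0.792z.
Invertibility requires all roots to lie outside the unit circle, i.e. |z| > 1 for every root.
This is linear in z: 1 + (0.792) z = 0  =>  z = -1/(0.792) = -1.262626,  |z| = 1.262626.
Moduli of all roots: 1.2626.
All moduli strictly greater than 1? Yes.
Verdict: Invertible.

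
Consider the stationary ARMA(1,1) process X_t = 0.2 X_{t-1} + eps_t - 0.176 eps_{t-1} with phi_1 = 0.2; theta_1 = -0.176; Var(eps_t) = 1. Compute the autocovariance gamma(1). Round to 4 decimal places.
\gamma(1) = 0.0241

Multiply the model equation by X_{t-k} and take expectations. With theta_0 = psi_0 = 1 and psi_j the MA(infinity) weights, this gives
  gamma(k) - sum_i phi_i gamma(k-i) = c_k,
  c_k = sigma^2 * sum_{j=k..q} theta_j psi_{j-k}   (c_k = 0 for k > q),
using gamma(-m) = gamma(m).
psi-weights needed (psi_j = theta_j + sum_i phi_i psi_{j-i}):
  psi_1 = theta_1 + phi_1 = -0.176 + (0.2) = 0.024
Right-hand sides:
  c_0 = sigma^2 (1 + theta_1 psi_1) = 1 * (1 + (-0.176)(0.024)) = 1 * 0.995776 = 0.995776
  c_1 = sigma^2 theta_1 = 1 * (-0.176) = -0.176
  c_2 = 0
Equations for k = 0 and k = 1 (AR order 1):
  gamma(0) = phi_1 gamma(1) + c_0
  gamma(1) = phi_1 gamma(0) + c_1
Substituting the second into the first: gamma(0) (1 - phi_1^2) = c_0 + phi_1 c_1, so
  gamma(0) = (c_0 + phi_1 c_1) / (1 - phi_1^2) = (0.995776 + (0.2)(-0.176)) / (1 - (0.2)^2) = 0.960576 / 0.96 = 1.0006.
  gamma(1) = phi_1 gamma(0) + c_1 = (0.2)(1.0006) + (-0.176) = 0.02412.
Therefore gamma(1) = 0.0241 (to 4 decimal places).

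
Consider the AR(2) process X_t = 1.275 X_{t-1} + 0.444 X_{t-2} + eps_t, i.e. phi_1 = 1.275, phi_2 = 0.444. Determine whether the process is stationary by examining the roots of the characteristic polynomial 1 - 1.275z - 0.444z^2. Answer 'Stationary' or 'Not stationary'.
\text{Not stationary}

The AR(p) characteristic polynomial is P(z) = 1 - 1.275z - 0.444z^2.
Stationarity requires all roots to lie outside the unit circle, i.e. |z| > 1 for every root.
Set 1 + (-1.275) z + (-0.444) z^2 = 0, i.e. a z^2 + b z + c = 0 with a = -0.444, b = -1.275, c = 1.
Discriminant D = b^2 - 4ac = (-1.275)^2 - 4*(-0.444)*1 = 1.625625 - (-1.776) = 3.401625.
D >= 0, so the roots are real: z = (-b +/- sqrt(D)) / (2a) = (1.275 +/- 1.844349) / (-0.888).
  z_1 = (1.275 + 1.844349) / (-0.888) = -3.5128,   |z_1| = 3.5128.
  z_2 = (1.275 - 1.844349) / (-0.888) = 0.6412,   |z_2| = 0.6412.
Moduli of all roots: 3.5128, 0.6412.
All moduli strictly greater than 1? No.
Verdict: Not stationary.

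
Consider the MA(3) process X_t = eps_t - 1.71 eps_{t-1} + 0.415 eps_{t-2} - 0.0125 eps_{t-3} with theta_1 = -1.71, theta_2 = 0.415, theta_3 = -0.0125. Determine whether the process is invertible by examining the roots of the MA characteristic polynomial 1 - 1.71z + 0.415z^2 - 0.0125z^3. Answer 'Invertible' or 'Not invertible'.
\text{Not invertible}

The MA(q) characteristic polynomial is P(z) = 1 - 1.71z + 0.415z^2 - 0.0125z^3.
Invertibility requires all roots to lie outside the unit circle, i.e. |z| > 1 for every root.
Degree 3: look for a simple real root z0 first, then factor out (1 - z/z0) and solve the remaining quadratic.
Testing z0 = 4: P(4) = 1 + (-1.71)(4) + (0.415)(4)^2 + (-0.0125)(4)^3
  = 1 + (-6.84) + (6.64) + (-0.8) = 0.  So z_0 = 4 is a root, |z_0| = 4.
Divide out the factor (1 - 0.25 z) = (1 - z/z0) (since 1/z0 = 0.25):
  P(z) = (1 - 0.25 z)(1 + (-1.46) z + (0.05) z^2)
  [check: z-coef -1.46 - (0.25) = -1.71; z^2-coef 0.05 - (0.25)(-1.46) = 0.415; z^3-coef -(0.25)(0.05) = -0.0125.]
Remaining roots from the quadratic factor 1 + (-1.46) z + (0.05) z^2:
  Set 1 + (-1.46) z + (0.05) z^2 = 0, i.e. a z^2 + b z + c = 0 with a = 0.05, b = -1.46, c = 1.
  Discriminant D = b^2 - 4ac = (-1.46)^2 - 4*(0.05)*1 = 2.1316 - (0.2) = 1.9316.
  D >= 0, so the roots are real: z = (-b +/- sqrt(D)) / (2a) = (1.46 +/- 1.38982) / (0.1).
    z_1 = (1.46 + 1.38982) / (0.1) = 28.4982,   |z_1| = 28.4982.
    z_2 = (1.46 - 1.38982) / (0.1) = 0.7018,   |z_2| = 0.7018.
Moduli of all roots: 4.0000, 28.4982, 0.7018.
All moduli strictly greater than 1? No.
Verdict: Not invertible.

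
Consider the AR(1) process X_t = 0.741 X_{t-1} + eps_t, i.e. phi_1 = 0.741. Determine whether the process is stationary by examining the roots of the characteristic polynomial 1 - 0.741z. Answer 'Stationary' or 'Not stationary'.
\text{Stationary}

The AR(p) characteristic polynomial is P(z) = 1 - 0.741z.
Stationarity requires all roots to lie outside the unit circle, i.e. |z| > 1 for every root.
This is linear in z: 1 + (-0.741) z = 0  =>  z = -1/(-0.741) = 1.349528,  |z| = 1.349528.
Moduli of all roots: 1.3495.
All moduli strictly greater than 1? Yes.
Verdict: Stationary.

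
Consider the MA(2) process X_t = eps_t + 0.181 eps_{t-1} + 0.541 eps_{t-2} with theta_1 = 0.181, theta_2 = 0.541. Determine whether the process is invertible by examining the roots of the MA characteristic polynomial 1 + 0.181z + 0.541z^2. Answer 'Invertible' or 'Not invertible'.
\text{Invertible}

The MA(q) characteristic polynomial is P(z) = 1 + 0.181z + 0.541z^2.
Invertibility requires all roots to lie outside the unit circle, i.e. |z| > 1 for every root.
Set 1 + (0.181) z + (0.541) z^2 = 0, i.e. a z^2 + b z + c = 0 with a = 0.541, b = 0.181, c = 1.
Discriminant D = b^2 - 4ac = (0.181)^2 - 4*(0.541)*1 = 0.032761 - (2.164) = -2.131239.
D < 0, so the roots are the complex-conjugate pair z = (-b +/- i sqrt(-D)) / (2a) = -0.1673 +/- 1.3492i.
For a conjugate pair |z|^2 = z * conj(z) = (product of roots) = c/a = 1/(0.541) = 1.848429, so |z| = sqrt(1.848429) = 1.3596 for both roots.
Moduli of all roots: 1.3596, 1.3596.
All moduli strictly greater than 1? Yes.
Verdict: Invertible.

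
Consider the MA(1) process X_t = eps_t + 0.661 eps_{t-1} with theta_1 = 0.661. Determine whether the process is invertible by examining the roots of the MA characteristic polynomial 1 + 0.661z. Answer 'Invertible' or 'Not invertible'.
\text{Invertible}

The MA(q) characteristic polynomial is P(z) = 1 + 0.661z.
Invertibility requires all roots to lie outside the unit circle, i.e. |z| > 1 for every root.
This is linear in z: 1 + (0.661) z = 0  =>  z = -1/(0.661) = -1.512859,  |z| = 1.512859.
Moduli of all roots: 1.5129.
All moduli strictly greater than 1? Yes.
Verdict: Invertible.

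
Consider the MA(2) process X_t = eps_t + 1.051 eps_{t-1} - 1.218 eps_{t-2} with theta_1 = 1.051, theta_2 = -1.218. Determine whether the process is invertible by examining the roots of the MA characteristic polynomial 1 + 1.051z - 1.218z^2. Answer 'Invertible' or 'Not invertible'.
\text{Not invertible}

The MA(q) characteristic polynomial is P(z) = 1 + 1.051z - 1.218z^2.
Invertibility requires all roots to lie outside the unit circle, i.e. |z| > 1 for every root.
Set 1 + (1.051) z + (-1.218) z^2 = 0, i.e. a z^2 + b z + c = 0 with a = -1.218, b = 1.051, c = 1.
Discriminant D = b^2 - 4ac = (1.051)^2 - 4*(-1.218)*1 = 1.104601 - (-4.872) = 5.976601.
D >= 0, so the roots are real: z = (-b +/- sqrt(D)) / (2a) = (-1.051 +/- 2.444709) / (-2.436).
  z_1 = (-1.051 + 2.444709) / (-2.436) = -0.5721,   |z_1| = 0.5721.
  z_2 = (-1.051 - 2.444709) / (-2.436) = 1.435,   |z_2| = 1.435.
Moduli of all roots: 0.5721, 1.4350.
All moduli strictly greater than 1? No.
Verdict: Not invertible.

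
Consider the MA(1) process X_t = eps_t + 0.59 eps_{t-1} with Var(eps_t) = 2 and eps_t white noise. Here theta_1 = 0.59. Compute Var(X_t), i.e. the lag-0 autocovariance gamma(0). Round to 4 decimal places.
\gamma(0) = 2.6962

For an MA(q) process X_t = eps_t + sum_i theta_i eps_{t-i} with
Var(eps_t) = sigma^2, the variance is
  gamma(0) = sigma^2 * (1 + sum_i theta_i^2).
  sum_i theta_i^2 = (0.59)^2 = 0.3481.
  gamma(0) = 2 * (1 + 0.3481) = 2 * 1.3481 = 2.6962.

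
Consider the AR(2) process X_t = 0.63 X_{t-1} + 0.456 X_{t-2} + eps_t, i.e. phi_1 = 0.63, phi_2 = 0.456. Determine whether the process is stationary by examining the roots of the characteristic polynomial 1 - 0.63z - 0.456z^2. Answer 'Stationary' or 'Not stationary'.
\text{Not stationary}

The AR(p) characteristic polynomial is P(z) = 1 - 0.63z - 0.456z^2.
Stationarity requires all roots to lie outside the unit circle, i.e. |z| > 1 for every root.
Set 1 + (-0.63) z + (-0.456) z^2 = 0, i.e. a z^2 + b z + c = 0 with a = -0.456, b = -0.63, c = 1.
Discriminant D = b^2 - 4ac = (-0.63)^2 - 4*(-0.456)*1 = 0.3969 - (-1.824) = 2.2209.
D >= 0, so the roots are real: z = (-b +/- sqrt(D)) / (2a) = (0.63 +/- 1.490268) / (-0.912).
  z_1 = (0.63 + 1.490268) / (-0.912) = -2.3249,   |z_1| = 2.3249.
  z_2 = (0.63 - 1.490268) / (-0.912) = 0.9433,   |z_2| = 0.9433.
Moduli of all roots: 2.3249, 0.9433.
All moduli strictly greater than 1? No.
Verdict: Not stationary.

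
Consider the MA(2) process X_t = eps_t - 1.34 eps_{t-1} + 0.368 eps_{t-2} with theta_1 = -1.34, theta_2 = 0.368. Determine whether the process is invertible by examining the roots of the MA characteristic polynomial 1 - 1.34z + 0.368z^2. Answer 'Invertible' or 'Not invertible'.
\text{Invertible}

The MA(q) characteristic polynomial is P(z) = 1 - 1.34z + 0.368z^2.
Invertibility requires all roots to lie outside the unit circle, i.e. |z| > 1 for every root.
Set 1 + (-1.34) z + (0.368) z^2 = 0, i.e. a z^2 + b z + c = 0 with a = 0.368, b = -1.34, c = 1.
Discriminant D = b^2 - 4ac = (-1.34)^2 - 4*(0.368)*1 = 1.7956 - (1.472) = 0.3236.
D >= 0, so the roots are real: z = (-b +/- sqrt(D)) / (2a) = (1.34 +/- 0.568859) / (0.736).
  z_1 = (1.34 + 0.568859) / (0.736) = 2.5936,   |z_1| = 2.5936.
  z_2 = (1.34 - 0.568859) / (0.736) = 1.0477,   |z_2| = 1.0477.
Moduli of all roots: 2.5936, 1.0477.
All moduli strictly greater than 1? Yes.
Verdict: Invertible.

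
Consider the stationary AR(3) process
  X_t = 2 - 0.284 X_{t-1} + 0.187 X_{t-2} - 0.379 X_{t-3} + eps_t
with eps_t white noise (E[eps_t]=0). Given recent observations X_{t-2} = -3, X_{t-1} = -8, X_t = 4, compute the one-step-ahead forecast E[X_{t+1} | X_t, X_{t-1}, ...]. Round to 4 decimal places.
E[X_{t+1} \mid \mathcal F_t] = 0.5050

For an AR(p) model X_t = c + sum_i phi_i X_{t-i} + eps_t, the
one-step-ahead conditional mean is
  E[X_{t+1} | X_t, ...] = c + sum_i phi_i X_{t+1-i}.
Substitute known values:
  E[X_{t+1} | ...] = 2 + (-0.284) * (4) + (0.187) * (-8) + (-0.379) * (-3)
                   = 0.5050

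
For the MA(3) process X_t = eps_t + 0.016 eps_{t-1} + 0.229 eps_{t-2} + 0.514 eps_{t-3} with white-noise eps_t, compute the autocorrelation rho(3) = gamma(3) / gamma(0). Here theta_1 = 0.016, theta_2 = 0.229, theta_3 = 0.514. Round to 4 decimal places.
\rho(3) = 0.3903

For an MA(q) process with theta_0 = 1, the autocovariance is
  gamma(k) = sigma^2 * sum_{i=0..q-k} theta_i * theta_{i+k},
and rho(k) = gamma(k) / gamma(0). Sigma^2 cancels.
  numerator   = (1)*(0.514) = 0.514.
  denominator = (1)^2 + (0.016)^2 + (0.229)^2 + (0.514)^2 = 1.316893.
  rho(3) = 0.514 / 1.316893 = 0.3903.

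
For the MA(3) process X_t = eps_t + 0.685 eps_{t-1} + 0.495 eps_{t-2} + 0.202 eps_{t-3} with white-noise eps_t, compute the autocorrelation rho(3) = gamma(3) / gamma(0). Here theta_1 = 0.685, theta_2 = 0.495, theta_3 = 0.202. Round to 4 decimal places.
\rho(3) = 0.1151

For an MA(q) process with theta_0 = 1, the autocovariance is
  gamma(k) = sigma^2 * sum_{i=0..q-k} theta_i * theta_{i+k},
and rho(k) = gamma(k) / gamma(0). Sigma^2 cancels.
  numerator   = (1)*(0.202) = 0.202.
  denominator = (1)^2 + (0.685)^2 + (0.495)^2 + (0.202)^2 = 1.755054.
  rho(3) = 0.202 / 1.755054 = 0.1151.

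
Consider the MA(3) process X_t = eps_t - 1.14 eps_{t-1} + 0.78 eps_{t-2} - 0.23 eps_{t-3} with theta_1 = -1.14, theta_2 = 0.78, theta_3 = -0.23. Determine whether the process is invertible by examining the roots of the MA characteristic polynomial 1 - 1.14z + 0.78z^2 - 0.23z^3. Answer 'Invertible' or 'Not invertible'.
\text{Invertible}

The MA(q) characteristic polynomial is P(z) = 1 - 1.14z + 0.78z^2 - 0.23z^3.
Invertibility requires all roots to lie outside the unit circle, i.e. |z| > 1 for every root.
Degree 3: look for a simple real root z0 first, then factor out (1 - z/z0) and solve the remaining quadratic.
Testing z0 = 2: P(2) = 1 + (-1.14)(2) + (0.78)(2)^2 + (-0.23)(2)^3
  = 1 + (-2.28) + (3.12) + (-1.84) = 0.  So z_0 = 2 is a root, |z_0| = 2.
Divide out the factor (1 - 0.5 z) = (1 - z/z0) (since 1/z0 = 0.5):
  P(z) = (1 - 0.5 z)(1 + (-0.64) z + (0.46) z^2)
  [check: z-coef -0.64 - (0.5) = -1.14; z^2-coef 0.46 - (0.5)(-0.64) = 0.78; z^3-coef -(0.5)(0.46) = -0.23.]
Remaining roots from the quadratic factor 1 + (-0.64) z + (0.46) z^2:
  Set 1 + (-0.64) z + (0.46) z^2 = 0, i.e. a z^2 + b z + c = 0 with a = 0.46, b = -0.64, c = 1.
  Discriminant D = b^2 - 4ac = (-0.64)^2 - 4*(0.46)*1 = 0.4096 - (1.84) = -1.4304.
  D < 0, so the roots are the complex-conjugate pair z = (-b +/- i sqrt(-D)) / (2a) = 0.6957 +/- 1.3i.
  For a conjugate pair |z|^2 = z * conj(z) = (product of roots) = c/a = 1/(0.46) = 2.173913, so |z| = sqrt(2.173913) = 1.4744 for both roots.
Moduli of all roots: 2.0000, 1.4744, 1.4744.
All moduli strictly greater than 1? Yes.
Verdict: Invertible.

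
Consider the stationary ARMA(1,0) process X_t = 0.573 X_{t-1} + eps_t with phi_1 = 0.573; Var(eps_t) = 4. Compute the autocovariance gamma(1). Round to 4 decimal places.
\gamma(1) = 3.4124

Multiply the model equation by X_{t-k} and take expectations. With theta_0 = psi_0 = 1 and psi_j the MA(infinity) weights, this gives
  gamma(k) - sum_i phi_i gamma(k-i) = c_k,
  c_k = sigma^2 * sum_{j=k..q} theta_j psi_{j-k}   (c_k = 0 for k > q),
using gamma(-m) = gamma(m).
Pure AR (q = 0): c_0 = sigma^2 = 4, c_k = 0 for k >= 1.
Equations for k = 0 and k = 1 (AR order 1):
  gamma(0) = phi_1 gamma(1) + c_0
  gamma(1) = phi_1 gamma(0) + c_1
Substituting the second into the first: gamma(0) (1 - phi_1^2) = c_0 + phi_1 c_1, so
  gamma(0) = c_0 / (1 - phi_1^2) = 4 / (1 - (0.573)^2) = 4 / 0.671671 = 5.955297.
  gamma(1) = phi_1 gamma(0) = (0.573)(5.955297) = 3.412385.
Therefore gamma(1) = 3.4124 (to 4 decimal places).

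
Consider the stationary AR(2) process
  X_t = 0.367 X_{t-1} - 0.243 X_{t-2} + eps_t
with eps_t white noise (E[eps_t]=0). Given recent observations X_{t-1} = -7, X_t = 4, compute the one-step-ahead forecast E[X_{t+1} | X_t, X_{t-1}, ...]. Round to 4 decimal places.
E[X_{t+1} \mid \mathcal F_t] = 3.1690

For an AR(p) model X_t = c + sum_i phi_i X_{t-i} + eps_t, the
one-step-ahead conditional mean is
  E[X_{t+1} | X_t, ...] = c + sum_i phi_i X_{t+1-i}.
Substitute known values:
  E[X_{t+1} | ...] = (0.367) * (4) + (-0.243) * (-7)
                   = 3.1690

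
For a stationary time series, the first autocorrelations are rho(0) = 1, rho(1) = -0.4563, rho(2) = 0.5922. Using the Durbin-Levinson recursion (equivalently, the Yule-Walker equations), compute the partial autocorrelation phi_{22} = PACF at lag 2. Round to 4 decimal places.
\phi_{22} = 0.4850

The PACF at lag k is phi_{kk}, the last component of the solution
to the Yule-Walker system G_k phi = r_k where
  (G_k)_{ij} = rho(|i - j|), (r_k)_i = rho(i), i,j = 1..k.
Equivalently, Durbin-Levinson gives phi_{kk} iteratively:
  phi_{11} = rho(1)
  phi_{kk} = [rho(k) - sum_{j=1..k-1} phi_{k-1,j} rho(k-j)]
            / [1 - sum_{j=1..k-1} phi_{k-1,j} rho(j)],
  phi_{k,j} = phi_{k-1,j} - phi_{kk} phi_{k-1,k-j},  j = 1..k-1.
Step k = 1:
  phi_11 = rho(1) = -0.4563.
Step k = 2:
  phi_22 = [rho(2) - phi_11 rho(1)] / [1 - phi_11 rho(1)] = [0.5922 - (-0.4563)(-0.4563)] / [1 - (-0.4563)(-0.4563)]
         = 0.38399031 / 0.79179031 = 0.485.
Therefore phi_{22} = 0.4850.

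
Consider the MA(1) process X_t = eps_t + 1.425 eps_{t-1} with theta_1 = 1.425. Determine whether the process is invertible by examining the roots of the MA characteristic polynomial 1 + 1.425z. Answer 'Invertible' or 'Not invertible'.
\text{Not invertible}

The MA(q) characteristic polynomial is P(z) = 1 + 1.425z.
Invertibility requires all roots to lie outside the unit circle, i.e. |z| > 1 for every root.
This is linear in z: 1 + (1.425) z = 0  =>  z = -1/(1.425) = -0.701754,  |z| = 0.701754.
Moduli of all roots: 0.7018.
All moduli strictly greater than 1? No.
Verdict: Not invertible.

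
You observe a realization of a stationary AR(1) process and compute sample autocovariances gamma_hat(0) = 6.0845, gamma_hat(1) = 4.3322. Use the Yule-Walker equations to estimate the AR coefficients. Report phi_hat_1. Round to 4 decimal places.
\hat\phi_{1} = 0.7120

The Yule-Walker equations for an AR(p) process read, in matrix form,
  Gamma_p phi = r_p,   with   (Gamma_p)_{ij} = gamma(|i - j|),
                       (r_p)_i = gamma(i),   i,j = 1..p.
Substitute the sample gammas (Toeplitz matrix and right-hand side of size 1):
  Gamma_p = [[6.0845]]
  r_p     = [4.3322]
With p = 1 this is the single equation gamma(0) phi_1 = gamma(1):
  phi_hat_1 = gamma(1) / gamma(0) = 4.3322 / 6.0845 = 0.7120.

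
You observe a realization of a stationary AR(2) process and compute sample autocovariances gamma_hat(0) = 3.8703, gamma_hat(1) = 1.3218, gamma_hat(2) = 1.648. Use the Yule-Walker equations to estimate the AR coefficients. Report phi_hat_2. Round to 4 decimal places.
\hat\phi_{2} = 0.3500

The Yule-Walker equations for an AR(p) process read, in matrix form,
  Gamma_p phi = r_p,   with   (Gamma_p)_{ij} = gamma(|i - j|),
                       (r_p)_i = gamma(i),   i,j = 1..p.
Substitute the sample gammas (Toeplitz matrix and right-hand side of size 2):
  Gamma_p = [[3.8703, 1.3218], [1.3218, 3.8703]]
  r_p     = [1.3218, 1.648]
Written out:
  3.8703 phi_1 + 1.3218 phi_2 = 1.3218
  1.3218 phi_1 + 3.8703 phi_2 = 1.648
Solve by Cramer's rule:
  det = gamma(0)^2 - gamma(1)^2 = (3.8703)^2 - (1.3218)^2 = 14.97922209 - 1.74715524 = 13.23206685
  phi_hat_1 = [gamma(1) gamma(0) - gamma(1) gamma(2)] / det = [(1.3218)(3.8703) - (1.3218)(1.648)] / 13.23206685 = 2.93743614 / 13.23206685 = 0.222
  phi_hat_2 = [gamma(0) gamma(2) - gamma(1)^2] / det = [(3.8703)(1.648) - (1.3218)^2] / 13.23206685 = 4.63109916 / 13.23206685 = 0.35
So phi_hat = [0.2220, 0.3500].
Therefore phi_hat_2 = 0.3500.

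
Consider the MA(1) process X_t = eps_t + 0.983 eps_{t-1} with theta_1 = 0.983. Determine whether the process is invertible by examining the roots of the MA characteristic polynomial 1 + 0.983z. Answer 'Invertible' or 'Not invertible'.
\text{Invertible}

The MA(q) characteristic polynomial is P(z) = 1 + 0.983z.
Invertibility requires all roots to lie outside the unit circle, i.e. |z| > 1 for every root.
This is linear in z: 1 + (0.983) z = 0  =>  z = -1/(0.983) = -1.017294,  |z| = 1.017294.
Moduli of all roots: 1.0173.
All moduli strictly greater than 1? Yes.
Verdict: Invertible.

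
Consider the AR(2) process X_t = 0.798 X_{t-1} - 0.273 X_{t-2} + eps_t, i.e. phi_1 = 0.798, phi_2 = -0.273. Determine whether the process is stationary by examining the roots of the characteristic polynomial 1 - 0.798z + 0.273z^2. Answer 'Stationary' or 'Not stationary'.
\text{Stationary}

The AR(p) characteristic polynomial is P(z) = 1 - 0.798z + 0.273z^2.
Stationarity requires all roots to lie outside the unit circle, i.e. |z| > 1 for every root.
Set 1 + (-0.798) z + (0.273) z^2 = 0, i.e. a z^2 + b z + c = 0 with a = 0.273, b = -0.798, c = 1.
Discriminant D = b^2 - 4ac = (-0.798)^2 - 4*(0.273)*1 = 0.636804 - (1.092) = -0.455196.
D < 0, so the roots are the complex-conjugate pair z = (-b +/- i sqrt(-D)) / (2a) = 1.4615 +/- 1.2357i.
For a conjugate pair |z|^2 = z * conj(z) = (product of roots) = c/a = 1/(0.273) = 3.663004, so |z| = sqrt(3.663004) = 1.9139 for both roots.
Moduli of all roots: 1.9139, 1.9139.
All moduli strictly greater than 1? Yes.
Verdict: Stationary.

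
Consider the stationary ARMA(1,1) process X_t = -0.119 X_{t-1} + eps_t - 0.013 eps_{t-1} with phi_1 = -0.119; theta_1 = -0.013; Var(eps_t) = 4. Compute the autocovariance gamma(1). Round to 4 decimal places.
\gamma(1) = -0.5364

Multiply the model equation by X_{t-k} and take expectations. With theta_0 = psi_0 = 1 and psi_j the MA(infinity) weights, this gives
  gamma(k) - sum_i phi_i gamma(k-i) = c_k,
  c_k = sigma^2 * sum_{j=k..q} theta_j psi_{j-k}   (c_k = 0 for k > q),
using gamma(-m) = gamma(m).
psi-weights needed (psi_j = theta_j + sum_i phi_i psi_{j-i}):
  psi_1 = theta_1 + phi_1 = -0.013 + (-0.119) = -0.132
Right-hand sides:
  c_0 = sigma^2 (1 + theta_1 psi_1) = 4 * (1 + (-0.013)(-0.132)) = 4 * 1.001716 = 4.006864
  c_1 = sigma^2 theta_1 = 4 * (-0.013) = -0.052
  c_2 = 0
Equations for k = 0 and k = 1 (AR order 1):
  gamma(0) = phi_1 gamma(1) + c_0
  gamma(1) = phi_1 gamma(0) + c_1
Substituting the second into the first: gamma(0) (1 - phi_1^2) = c_0 + phi_1 c_1, so
  gamma(0) = (c_0 + phi_1 c_1) / (1 - phi_1^2) = (4.006864 + (-0.119)(-0.052)) / (1 - (-0.119)^2) = 4.013052 / 0.985839 = 4.070697.
  gamma(1) = phi_1 gamma(0) + c_1 = (-0.119)(4.070697) + (-0.052) = -0.536413.
Therefore gamma(1) = -0.5364 (to 4 decimal places).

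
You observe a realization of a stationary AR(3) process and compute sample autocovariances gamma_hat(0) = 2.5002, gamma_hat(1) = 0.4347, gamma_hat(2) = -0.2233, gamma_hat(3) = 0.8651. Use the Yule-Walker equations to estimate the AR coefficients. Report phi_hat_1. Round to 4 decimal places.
\hat\phi_{1} = 0.2450

The Yule-Walker equations for an AR(p) process read, in matrix form,
  Gamma_p phi = r_p,   with   (Gamma_p)_{ij} = gamma(|i - j|),
                       (r_p)_i = gamma(i),   i,j = 1..p.
Substitute the sample gammas (Toeplitz matrix and right-hand side of size 3):
  Gamma_p = [[2.5002, 0.4347, -0.2233], [0.4347, 2.5002, 0.4347], [-0.2233, 0.4347, 2.5002]]
  r_p     = [0.4347, -0.2233, 0.8651]
Written out (R1..R3):
  (R1) 2.5002 phi_1 + 0.4347 phi_2 - 0.2233 phi_3 = 0.4347
  (R2) 0.4347 phi_1 + 2.5002 phi_2 + 0.4347 phi_3 = -0.2233
  (R3) -0.2233 phi_1 + 0.4347 phi_2 + 2.5002 phi_3 = 0.8651
Gaussian elimination:
  R2 <- R2 - (0.4347/2.5002) R1 = R2 - (0.173866) R1:  2.42462 phi_2 + 0.473524 phi_3 = -0.29888
  R3 <- R3 - (-0.2233/2.5002) R1 = R3 - (-0.089313) R1:  0.473524 phi_2 + 2.480256 phi_3 = 0.903924
  R3 <- R3 - (0.473524/2.42462) R2 = R3 - (0.195298) R2:  2.387778 phi_3 = 0.962295
Back-substitution:
  phi_hat_3 = 0.962295 / 2.387778 = 0.403009
  phi_hat_2 = (-0.29888 - (0.473524)(0.403009)) / 2.42462 = -0.201976
  phi_hat_1 = (0.4347 - (0.4347)(-0.201976) - (-0.2233)(0.403009)) / 2.5002 = 0.244977
So phi_hat = [0.2450, -0.2020, 0.4030].
Therefore phi_hat_1 = 0.2450.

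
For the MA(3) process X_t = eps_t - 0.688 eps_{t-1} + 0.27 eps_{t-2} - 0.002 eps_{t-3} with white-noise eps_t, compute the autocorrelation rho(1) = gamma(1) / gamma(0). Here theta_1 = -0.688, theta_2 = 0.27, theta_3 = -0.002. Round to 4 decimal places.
\rho(1) = -0.5654

For an MA(q) process with theta_0 = 1, the autocovariance is
  gamma(k) = sigma^2 * sum_{i=0..q-k} theta_i * theta_{i+k},
and rho(k) = gamma(k) / gamma(0). Sigma^2 cancels.
  numerator   = (1)*(-0.688) + (-0.688)*(0.27) + (0.27)*(-0.002) = -0.8743.
  denominator = (1)^2 + (-0.688)^2 + (0.27)^2 + (-0.002)^2 = 1.546248.
  rho(1) = -0.8743 / 1.546248 = -0.5654.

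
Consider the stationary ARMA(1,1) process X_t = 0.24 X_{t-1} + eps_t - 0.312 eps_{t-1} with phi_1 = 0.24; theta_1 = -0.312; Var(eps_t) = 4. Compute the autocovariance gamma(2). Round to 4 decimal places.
\gamma(2) = -0.0679

Multiply the model equation by X_{t-k} and take expectations. With theta_0 = psi_0 = 1 and psi_j the MA(infinity) weights, this gives
  gamma(k) - sum_i phi_i gamma(k-i) = c_k,
  c_k = sigma^2 * sum_{j=k..q} theta_j psi_{j-k}   (c_k = 0 for k > q),
using gamma(-m) = gamma(m).
psi-weights needed (psi_j = theta_j + sum_i phi_i psi_{j-i}):
  psi_1 = theta_1 + phi_1 = -0.312 + (0.24) = -0.072
Right-hand sides:
  c_0 = sigma^2 (1 + theta_1 psi_1) = 4 * (1 + (-0.312)(-0.072)) = 4 * 1.022464 = 4.089856
  c_1 = sigma^2 theta_1 = 4 * (-0.312) = -1.248
  c_2 = 0
Equations for k = 0 and k = 1 (AR order 1):
  gamma(0) = phi_1 gamma(1) + c_0
  gamma(1) = phi_1 gamma(0) + c_1
Substituting the second into the first: gamma(0) (1 - phi_1^2) = c_0 + phi_1 c_1, so
  gamma(0) = (c_0 + phi_1 c_1) / (1 - phi_1^2) = (4.089856 + (0.24)(-1.248)) / (1 - (0.24)^2) = 3.790336 / 0.9424 = 4.022003.
  gamma(1) = phi_1 gamma(0) + c_1 = (0.24)(4.022003) + (-1.248) = -0.282719.
For k = 2 (> q): gamma(2) = phi_1 gamma(1) = (0.24)(-0.282719) = -0.067853.
Therefore gamma(2) = -0.0679 (to 4 decimal places).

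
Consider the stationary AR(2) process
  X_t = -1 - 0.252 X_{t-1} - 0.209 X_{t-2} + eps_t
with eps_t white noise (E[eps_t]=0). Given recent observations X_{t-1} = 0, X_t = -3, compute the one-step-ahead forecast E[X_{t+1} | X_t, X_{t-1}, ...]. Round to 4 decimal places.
E[X_{t+1} \mid \mathcal F_t] = -0.2440

For an AR(p) model X_t = c + sum_i phi_i X_{t-i} + eps_t, the
one-step-ahead conditional mean is
  E[X_{t+1} | X_t, ...] = c + sum_i phi_i X_{t+1-i}.
Substitute known values:
  E[X_{t+1} | ...] = -1 + (-0.252) * (-3) + (-0.209) * (0)
                   = -0.2440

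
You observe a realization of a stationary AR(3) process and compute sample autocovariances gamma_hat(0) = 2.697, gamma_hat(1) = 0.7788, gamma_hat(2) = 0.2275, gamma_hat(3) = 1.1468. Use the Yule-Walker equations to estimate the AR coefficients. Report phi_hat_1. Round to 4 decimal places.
\hat\phi_{1} = 0.2880

The Yule-Walker equations for an AR(p) process read, in matrix form,
  Gamma_p phi = r_p,   with   (Gamma_p)_{ij} = gamma(|i - j|),
                       (r_p)_i = gamma(i),   i,j = 1..p.
Substitute the sample gammas (Toeplitz matrix and right-hand side of size 3):
  Gamma_p = [[2.697, 0.7788, 0.2275], [0.7788, 2.697, 0.7788], [0.2275, 0.7788, 2.697]]
  r_p     = [0.7788, 0.2275, 1.1468]
Written out (R1..R3):
  (R1) 2.697 phi_1 + 0.7788 phi_2 + 0.2275 phi_3 = 0.7788
  (R2) 0.7788 phi_1 + 2.697 phi_2 + 0.7788 phi_3 = 0.2275
  (R3) 0.2275 phi_1 + 0.7788 phi_2 + 2.697 phi_3 = 1.1468
Gaussian elimination:
  R2 <- R2 - (0.7788/2.697) R1 = R2 - (0.288765) R1:  2.47211 phi_2 + 0.713106 phi_3 = 0.00261
  R3 <- R3 - (0.2275/2.697) R1 = R3 - (0.084353) R1:  0.713106 phi_2 + 2.67781 phi_3 = 1.081106
  R3 <- R3 - (0.713106/2.47211) R2 = R3 - (0.28846) R2:  2.472107 phi_3 = 1.080353
Back-substitution:
  phi_hat_3 = 1.080353 / 2.472107 = 0.437017
  phi_hat_2 = (0.00261 - (0.713106)(0.437017)) / 2.47211 = -0.125007
  phi_hat_1 = (0.7788 - (0.7788)(-0.125007) - (0.2275)(0.437017)) / 2.697 = 0.287999
So phi_hat = [0.2880, -0.1250, 0.4370].
Therefore phi_hat_1 = 0.2880.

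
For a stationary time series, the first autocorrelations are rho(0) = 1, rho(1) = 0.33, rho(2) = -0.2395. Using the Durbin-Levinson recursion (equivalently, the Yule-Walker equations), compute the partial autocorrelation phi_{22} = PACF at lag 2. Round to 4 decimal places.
\phi_{22} = -0.3910

The PACF at lag k is phi_{kk}, the last component of the solution
to the Yule-Walker system G_k phi = r_k where
  (G_k)_{ij} = rho(|i - j|), (r_k)_i = rho(i), i,j = 1..k.
Equivalently, Durbin-Levinson gives phi_{kk} iteratively:
  phi_{11} = rho(1)
  phi_{kk} = [rho(k) - sum_{j=1..k-1} phi_{k-1,j} rho(k-j)]
            / [1 - sum_{j=1..k-1} phi_{k-1,j} rho(j)],
  phi_{k,j} = phi_{k-1,j} - phi_{kk} phi_{k-1,k-j},  j = 1..k-1.
Step k = 1:
  phi_11 = rho(1) = 0.33.
Step k = 2:
  phi_22 = [rho(2) - phi_11 rho(1)] / [1 - phi_11 rho(1)] = [-0.2395 - (0.33)(0.33)] / [1 - (0.33)(0.33)]
         = -0.3484 / 0.8911 = -0.391.
Therefore phi_{22} = -0.3910.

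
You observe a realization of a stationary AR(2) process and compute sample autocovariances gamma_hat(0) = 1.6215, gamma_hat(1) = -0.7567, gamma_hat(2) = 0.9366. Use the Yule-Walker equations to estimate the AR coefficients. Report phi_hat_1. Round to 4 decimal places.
\hat\phi_{1} = -0.2520

The Yule-Walker equations for an AR(p) process read, in matrix form,
  Gamma_p phi = r_p,   with   (Gamma_p)_{ij} = gamma(|i - j|),
                       (r_p)_i = gamma(i),   i,j = 1..p.
Substitute the sample gammas (Toeplitz matrix and right-hand side of size 2):
  Gamma_p = [[1.6215, -0.7567], [-0.7567, 1.6215]]
  r_p     = [-0.7567, 0.9366]
Written out:
  1.6215 phi_1 - 0.7567 phi_2 = -0.7567
  -0.7567 phi_1 + 1.6215 phi_2 = 0.9366
Solve by Cramer's rule:
  det = gamma(0)^2 - gamma(1)^2 = (1.6215)^2 - (-0.7567)^2 = 2.62926225 - 0.57259489 = 2.05666736
  phi_hat_1 = [gamma(1) gamma(0) - gamma(1) gamma(2)] / det = [(-0.7567)(1.6215) - (-0.7567)(0.9366)] / 2.05666736 = -0.51826383 / 2.05666736 = -0.252
  phi_hat_2 = [gamma(0) gamma(2) - gamma(1)^2] / det = [(1.6215)(0.9366) - (-0.7567)^2] / 2.05666736 = 0.94610201 / 2.05666736 = 0.46
So phi_hat = [-0.2520, 0.4600].
Therefore phi_hat_1 = -0.2520.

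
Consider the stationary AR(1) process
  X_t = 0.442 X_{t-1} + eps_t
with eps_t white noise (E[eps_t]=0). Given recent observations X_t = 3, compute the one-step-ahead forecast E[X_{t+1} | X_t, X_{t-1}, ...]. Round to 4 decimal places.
E[X_{t+1} \mid \mathcal F_t] = 1.3260

For an AR(p) model X_t = c + sum_i phi_i X_{t-i} + eps_t, the
one-step-ahead conditional mean is
  E[X_{t+1} | X_t, ...] = c + sum_i phi_i X_{t+1-i}.
Substitute known values:
  E[X_{t+1} | ...] = (0.442) * (3)
                   = 1.3260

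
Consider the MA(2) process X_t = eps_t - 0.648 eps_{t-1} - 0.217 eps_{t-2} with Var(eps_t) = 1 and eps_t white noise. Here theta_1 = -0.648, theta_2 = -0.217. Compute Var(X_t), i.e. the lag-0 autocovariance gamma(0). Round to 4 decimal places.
\gamma(0) = 1.4670

For an MA(q) process X_t = eps_t + sum_i theta_i eps_{t-i} with
Var(eps_t) = sigma^2, the variance is
  gamma(0) = sigma^2 * (1 + sum_i theta_i^2).
  sum_i theta_i^2 = (-0.648)^2 + (-0.217)^2 = 0.419904 + 0.047089 = 0.466993.
  gamma(0) = 1 * (1 + 0.466993) = 1 * 1.466993 = 1.466993, which rounds to 1.4670.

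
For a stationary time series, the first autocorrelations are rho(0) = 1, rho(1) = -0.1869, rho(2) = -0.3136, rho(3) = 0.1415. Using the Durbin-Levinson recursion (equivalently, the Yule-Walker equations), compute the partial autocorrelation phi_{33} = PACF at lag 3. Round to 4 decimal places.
\phi_{33} = -0.0069

The PACF at lag k is phi_{kk}, the last component of the solution
to the Yule-Walker system G_k phi = r_k where
  (G_k)_{ij} = rho(|i - j|), (r_k)_i = rho(i), i,j = 1..k.
Equivalently, Durbin-Levinson gives phi_{kk} iteratively:
  phi_{11} = rho(1)
  phi_{kk} = [rho(k) - sum_{j=1..k-1} phi_{k-1,j} rho(k-j)]
            / [1 - sum_{j=1..k-1} phi_{k-1,j} rho(j)],
  phi_{k,j} = phi_{k-1,j} - phi_{kk} phi_{k-1,k-j},  j = 1..k-1.
Step k = 1:
  phi_11 = rho(1) = -0.1869.
Step k = 2:
  phi_22 = [rho(2) - phi_11 rho(1)] / [1 - phi_11 rho(1)] = [-0.3136 - (-0.1869)(-0.1869)] / [1 - (-0.1869)(-0.1869)]
         = -0.34853161 / 0.96506839 = -0.361147.
  Update: phi_21 = phi_11 - phi_22 phi_11 = -0.1869 - (-0.361147)(-0.1869) = -0.254398.
Step k = 3:
  phi_33 = [rho(3) - phi_21 rho(2) - phi_22 rho(1)] / [1 - phi_21 rho(1) - phi_22 rho(2)]
    numerator   = 0.1415 - (-0.254398)(-0.3136) - (-0.361147)(-0.1869) = -0.00577772
    denominator = 1 - (-0.254398)(-0.1869) - (-0.361147)(-0.3136) = 0.83919722
  phi_33 = -0.00577772 / 0.83919722 = -0.0069.
Therefore phi_{33} = -0.0069.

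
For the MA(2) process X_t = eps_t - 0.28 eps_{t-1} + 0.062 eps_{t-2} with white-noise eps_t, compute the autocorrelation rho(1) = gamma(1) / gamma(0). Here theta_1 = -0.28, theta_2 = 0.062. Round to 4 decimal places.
\rho(1) = -0.2748

For an MA(q) process with theta_0 = 1, the autocovariance is
  gamma(k) = sigma^2 * sum_{i=0..q-k} theta_i * theta_{i+k},
and rho(k) = gamma(k) / gamma(0). Sigma^2 cancels.
  numerator   = (1)*(-0.28) + (-0.28)*(0.062) = -0.29736.
  denominator = (1)^2 + (-0.28)^2 + (0.062)^2 = 1.082244.
  rho(1) = -0.29736 / 1.082244 = -0.2748.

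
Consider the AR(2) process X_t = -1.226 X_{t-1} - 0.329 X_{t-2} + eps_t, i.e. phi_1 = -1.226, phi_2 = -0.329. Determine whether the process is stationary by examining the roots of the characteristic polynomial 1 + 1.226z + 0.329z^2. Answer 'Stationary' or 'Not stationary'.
\text{Stationary}

The AR(p) characteristic polynomial is P(z) = 1 + 1.226z + 0.329z^2.
Stationarity requires all roots to lie outside the unit circle, i.e. |z| > 1 for every root.
Set 1 + (1.226) z + (0.329) z^2 = 0, i.e. a z^2 + b z + c = 0 with a = 0.329, b = 1.226, c = 1.
Discriminant D = b^2 - 4ac = (1.226)^2 - 4*(0.329)*1 = 1.503076 - (1.316) = 0.187076.
D >= 0, so the roots are real: z = (-b +/- sqrt(D)) / (2a) = (-1.226 +/- 0.432523) / (0.658).
  z_1 = (-1.226 + 0.432523) / (0.658) = -1.2059,   |z_1| = 1.2059.
  z_2 = (-1.226 - 0.432523) / (0.658) = -2.5206,   |z_2| = 2.5206.
Moduli of all roots: 1.2059, 2.5206.
All moduli strictly greater than 1? Yes.
Verdict: Stationary.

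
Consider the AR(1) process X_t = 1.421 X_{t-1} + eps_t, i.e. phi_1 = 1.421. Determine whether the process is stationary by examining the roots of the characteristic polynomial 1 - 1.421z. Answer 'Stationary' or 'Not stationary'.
\text{Not stationary}

The AR(p) characteristic polynomial is P(z) = 1 - 1.421z.
Stationarity requires all roots to lie outside the unit circle, i.e. |z| > 1 for every root.
This is linear in z: 1 + (-1.421) z = 0  =>  z = -1/(-1.421) = 0.70373,  |z| = 0.70373.
Moduli of all roots: 0.7037.
All moduli strictly greater than 1? No.
Verdict: Not stationary.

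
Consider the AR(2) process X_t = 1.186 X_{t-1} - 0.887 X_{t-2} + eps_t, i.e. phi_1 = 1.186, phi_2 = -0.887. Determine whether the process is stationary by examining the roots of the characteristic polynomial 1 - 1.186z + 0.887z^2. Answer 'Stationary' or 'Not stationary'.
\text{Stationary}

The AR(p) characteristic polynomial is P(z) = 1 - 1.186z + 0.887z^2.
Stationarity requires all roots to lie outside the unit circle, i.e. |z| > 1 for every root.
Set 1 + (-1.186) z + (0.887) z^2 = 0, i.e. a z^2 + b z + c = 0 with a = 0.887, b = -1.186, c = 1.
Discriminant D = b^2 - 4ac = (-1.186)^2 - 4*(0.887)*1 = 1.406596 - (3.548) = -2.141404.
D < 0, so the roots are the complex-conjugate pair z = (-b +/- i sqrt(-D)) / (2a) = 0.6685 +/- 0.8249i.
For a conjugate pair |z|^2 = z * conj(z) = (product of roots) = c/a = 1/(0.887) = 1.127396, so |z| = sqrt(1.127396) = 1.0618 for both roots.
Moduli of all roots: 1.0618, 1.0618.
All moduli strictly greater than 1? Yes.
Verdict: Stationary.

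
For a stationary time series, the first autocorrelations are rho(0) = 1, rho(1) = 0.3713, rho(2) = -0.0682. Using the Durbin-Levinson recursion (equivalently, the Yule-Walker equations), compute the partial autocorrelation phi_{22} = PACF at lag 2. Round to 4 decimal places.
\phi_{22} = -0.2390

The PACF at lag k is phi_{kk}, the last component of the solution
to the Yule-Walker system G_k phi = r_k where
  (G_k)_{ij} = rho(|i - j|), (r_k)_i = rho(i), i,j = 1..k.
Equivalently, Durbin-Levinson gives phi_{kk} iteratively:
  phi_{11} = rho(1)
  phi_{kk} = [rho(k) - sum_{j=1..k-1} phi_{k-1,j} rho(k-j)]
            / [1 - sum_{j=1..k-1} phi_{k-1,j} rho(j)],
  phi_{k,j} = phi_{k-1,j} - phi_{kk} phi_{k-1,k-j},  j = 1..k-1.
Step k = 1:
  phi_11 = rho(1) = 0.3713.
Step k = 2:
  phi_22 = [rho(2) - phi_11 rho(1)] / [1 - phi_11 rho(1)] = [-0.0682 - (0.3713)(0.3713)] / [1 - (0.3713)(0.3713)]
         = -0.20606369 / 0.86213631 = -0.239.
Therefore phi_{22} = -0.2390.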